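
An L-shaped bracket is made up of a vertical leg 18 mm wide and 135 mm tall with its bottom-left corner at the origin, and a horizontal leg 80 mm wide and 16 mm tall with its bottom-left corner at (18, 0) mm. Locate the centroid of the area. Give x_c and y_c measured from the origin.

x_c = 25.91 mm, y_c = 46.97 mm

Part | A | x̄ᵢ | ȳᵢ | A·x̄ᵢ | A·ȳᵢ
vertical leg | 2430.00 | 9.00 | 67.50 | 21870.00 | 164025.00
horizontal leg | 1280.00 | 58.00 | 8.00 | 74240.00 | 10240.00
Σ | 3710.00 |  |  | 96110.00 | 174265.00
x_c = 96110.00 / 3710.00 = 25.91 mm
y_c = 174265.00 / 3710.00 = 46.97 mm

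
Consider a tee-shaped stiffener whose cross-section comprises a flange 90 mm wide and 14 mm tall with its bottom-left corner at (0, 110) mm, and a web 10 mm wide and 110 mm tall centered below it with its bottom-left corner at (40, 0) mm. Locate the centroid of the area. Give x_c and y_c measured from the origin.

x_c = 45.00 mm, y_c = 88.10 mm

web: A = 10 × 110 = 1100.00, centroid at (45.00, 55.00).
flange: A = 90 × 14 = 1260.00, centroid at (45.00, 117.00).
ΣA = 2360.00 mm²
ΣAx_c = (1100.00)(45.00) + (1260.00)(45.00) = 106200.00 mm³
ΣAy_c = (1100.00)(55.00) + (1260.00)(117.00) = 207920.00 mm³
x_c = 106200.00 / 2360.00 = 45.00 mm
y_c = 207920.00 / 2360.00 = 88.10 mm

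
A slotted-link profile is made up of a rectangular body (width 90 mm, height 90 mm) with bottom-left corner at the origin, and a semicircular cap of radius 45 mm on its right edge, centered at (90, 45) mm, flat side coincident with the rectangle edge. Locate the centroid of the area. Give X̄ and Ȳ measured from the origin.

X̄ = 63.07 mm, Ȳ = 45.00 mm

rectangular body: A = 90 × 90 = 8100.00, centroid at (45.00, 45.00).
semicircular end: A = ½π·45² = 3180.86, centroid at (109.10, 45.00).
ΣA = 11280.86 mm²
ΣAX̄ = (8100.00)(45.00) + (3180.86)(109.10) = 711527.63 mm³
ΣAȲ = (8100.00)(45.00) + (3180.86)(45.00) = 507638.82 mm³
X̄ = 711527.63 / 11280.86 = 63.07 mm
Ȳ = 507638.82 / 11280.86 = 45.00 mm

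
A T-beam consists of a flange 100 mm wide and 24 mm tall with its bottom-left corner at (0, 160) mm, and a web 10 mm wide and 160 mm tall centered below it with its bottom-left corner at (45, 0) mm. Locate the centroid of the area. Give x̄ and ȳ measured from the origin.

x̄ = 50.00 mm, ȳ = 135.20 mm

Part | A | x̄ᵢ | ȳᵢ | A·x̄ᵢ | A·ȳᵢ
web | 1600.00 | 50.00 | 80.00 | 80000.00 | 128000.00
flange | 2400.00 | 50.00 | 172.00 | 120000.00 | 412800.00
Σ | 4000.00 |  |  | 200000.00 | 540800.00
x̄ = 200000.00 / 4000.00 = 50.00 mm
ȳ = 540800.00 / 4000.00 = 135.20 mm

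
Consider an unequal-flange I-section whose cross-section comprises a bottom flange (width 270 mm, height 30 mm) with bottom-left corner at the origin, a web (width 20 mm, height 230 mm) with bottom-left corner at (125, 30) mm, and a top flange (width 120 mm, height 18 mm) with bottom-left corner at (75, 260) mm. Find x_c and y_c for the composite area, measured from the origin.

x_c = 135.00 mm, y_c = 92.16 mm

bottom flange: A = 270 × 30 = 8100.00, centroid at (135.00, 15.00).
web: A = 20 × 230 = 4600.00, centroid at (135.00, 145.00).
top flange: A = 120 × 18 = 2160.00, centroid at (135.00, 269.00).
ΣA = 14860.00 mm²
ΣAx_c = (8100.00)(135.00) + (4600.00)(135.00) + (2160.00)(135.00) = 2006100.00 mm³
ΣAy_c = (8100.00)(15.00) + (4600.00)(145.00) + (2160.00)(269.00) = 1369540.00 mm³
x_c = 2006100.00 / 14860.00 = 135.00 mm
y_c = 1369540.00 / 14860.00 = 92.16 mm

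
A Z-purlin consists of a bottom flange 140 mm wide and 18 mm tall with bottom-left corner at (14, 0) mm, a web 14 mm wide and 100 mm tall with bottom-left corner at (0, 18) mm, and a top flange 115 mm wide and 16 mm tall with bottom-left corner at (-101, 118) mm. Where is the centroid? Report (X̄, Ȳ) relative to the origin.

X̄ = 24.56 mm, Ȳ = 60.72 mm

bottom flange: A = 140 × 18 = 2520.00, centroid at (84.00, 9.00).
web: A = 14 × 100 = 1400.00, centroid at (7.00, 68.00).
top flange: A = 115 × 16 = 1840.00, centroid at (-43.50, 126.00).
ΣA = 5760.00 mm²
ΣAX̄ = (2520.00)(84.00) + (1400.00)(7.00) + (1840.00)(-43.50) = 141440.00 mm³
ΣAȲ = (2520.00)(9.00) + (1400.00)(68.00) + (1840.00)(126.00) = 349720.00 mm³
X̄ = 141440.00 / 5760.00 = 24.56 mm
Ȳ = 349720.00 / 5760.00 = 60.72 mm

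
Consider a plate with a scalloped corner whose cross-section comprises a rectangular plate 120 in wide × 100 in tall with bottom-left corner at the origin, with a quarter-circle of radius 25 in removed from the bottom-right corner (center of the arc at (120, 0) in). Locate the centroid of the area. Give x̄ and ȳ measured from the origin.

x̄ = 57.89 in, ȳ = 51.68 in

plate: A = 120 × 100 = 12000.00, centroid at (60.00, 50.00).
removed quarter-circle: A = −¼π·25² = -490.87, centroid at (109.39, 10.61).
ΣA = 11509.13 in², ΣAx̄ = 666303.47 in³, ΣAȳ = 594791.67 in³.
x̄ = 666303.47/11509.13 = 57.89 in; ȳ = 594791.67/11509.13 = 51.68 in.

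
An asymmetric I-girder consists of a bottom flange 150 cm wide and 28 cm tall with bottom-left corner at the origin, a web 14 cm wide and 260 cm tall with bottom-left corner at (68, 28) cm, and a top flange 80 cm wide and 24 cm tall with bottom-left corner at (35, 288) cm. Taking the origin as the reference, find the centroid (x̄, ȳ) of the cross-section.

Part | A | x̄ᵢ | ȳᵢ | A·x̄ᵢ | A·ȳᵢ
bottom flange | 4200.00 | 75.00 | 14.00 | 315000.00 | 58800.00
web | 3640.00 | 75.00 | 158.00 | 273000.00 | 575120.00
top flange | 1920.00 | 75.00 | 300.00 | 144000.00 | 576000.00
Σ | 9760.00 |  |  | 732000.00 | 1209920.00
x̄ = 732000.00 / 9760.00 = 75.00 cm
ȳ = 1209920.00 / 9760.00 = 123.97 cm

x̄ = 75.00 cm, ȳ = 123.97 cm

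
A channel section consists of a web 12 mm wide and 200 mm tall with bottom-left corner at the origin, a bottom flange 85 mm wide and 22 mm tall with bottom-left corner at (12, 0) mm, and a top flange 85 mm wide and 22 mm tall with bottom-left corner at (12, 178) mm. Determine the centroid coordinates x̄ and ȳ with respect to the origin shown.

x̄ = 35.54 mm, ȳ = 100.00 mm

web: A = 12 × 200 = 2400.00, centroid at (6.00, 100.00).
bottom flange: A = 85 × 22 = 1870.00, centroid at (54.50, 11.00).
top flange: A = 85 × 22 = 1870.00, centroid at (54.50, 189.00).
ΣA = 6140.00 mm², ΣAx̄ = 218230.00 mm³, ΣAȳ = 614000.00 mm³.
x̄ = 218230.00/6140.00 = 35.54 mm; ȳ = 614000.00/6140.00 = 100.00 mm.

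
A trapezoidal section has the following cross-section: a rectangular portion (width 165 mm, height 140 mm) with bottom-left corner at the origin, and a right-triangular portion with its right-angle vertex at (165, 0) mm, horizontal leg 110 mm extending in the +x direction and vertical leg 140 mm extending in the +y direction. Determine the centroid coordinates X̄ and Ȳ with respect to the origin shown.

X̄ = 112.29 mm, Ȳ = 64.17 mm

rectangular portion: A = 165 × 140 = 23100.00, centroid at (82.50, 70.00).
triangular portion: A = ½·110·140 = 7700.00, centroid at (201.67, 46.67).
ΣA = 30800.00 mm²
ΣAX̄ = (23100.00)(82.50) + (7700.00)(201.67) = 3458583.33 mm³
ΣAȲ = (23100.00)(70.00) + (7700.00)(46.67) = 1976333.33 mm³
X̄ = 3458583.33 / 30800.00 = 112.29 mm
Ȳ = 1976333.33 / 30800.00 = 64.17 mm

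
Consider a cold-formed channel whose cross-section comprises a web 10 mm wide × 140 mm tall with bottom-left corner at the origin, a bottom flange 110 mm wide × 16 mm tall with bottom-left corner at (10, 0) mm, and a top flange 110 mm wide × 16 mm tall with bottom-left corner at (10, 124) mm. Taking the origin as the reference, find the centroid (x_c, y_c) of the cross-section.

x_c = 47.93 mm, y_c = 70.00 mm

web: A = 10 × 140 = 1400.00, centroid at (5.00, 70.00).
bottom flange: A = 110 × 16 = 1760.00, centroid at (65.00, 8.00).
top flange: A = 110 × 16 = 1760.00, centroid at (65.00, 132.00).
ΣA = 4920.00 mm²
ΣAx_c = (1400.00)(5.00) + (1760.00)(65.00) + (1760.00)(65.00) = 235800.00 mm³
ΣAy_c = (1400.00)(70.00) + (1760.00)(8.00) + (1760.00)(132.00) = 344400.00 mm³
x_c = 235800.00 / 4920.00 = 47.93 mm
y_c = 344400.00 / 4920.00 = 70.00 mm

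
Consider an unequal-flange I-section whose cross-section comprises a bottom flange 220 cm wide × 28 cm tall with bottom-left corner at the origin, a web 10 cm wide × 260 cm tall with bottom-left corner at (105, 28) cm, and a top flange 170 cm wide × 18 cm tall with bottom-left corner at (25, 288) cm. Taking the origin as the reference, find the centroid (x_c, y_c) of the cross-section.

bottom flange: A = 220 × 28 = 6160.00, centroid at (110.00, 14.00).
web: A = 10 × 260 = 2600.00, centroid at (110.00, 158.00).
top flange: A = 170 × 18 = 3060.00, centroid at (110.00, 297.00).
ΣA = 11820.00 cm², ΣAx_c = 1300200.00 cm³, ΣAy_c = 1405860.00 cm³.
x_c = 1300200.00/11820.00 = 110.00 cm; y_c = 1405860.00/11820.00 = 118.94 cm.

x_c = 110.00 cm, y_c = 118.94 cm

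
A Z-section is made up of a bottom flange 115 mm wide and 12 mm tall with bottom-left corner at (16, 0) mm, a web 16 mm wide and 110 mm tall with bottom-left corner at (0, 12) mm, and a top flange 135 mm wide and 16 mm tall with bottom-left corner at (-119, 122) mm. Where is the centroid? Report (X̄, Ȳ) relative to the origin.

bottom flange: A = 115 × 12 = 1380.00, centroid at (73.50, 6.00).
web: A = 16 × 110 = 1760.00, centroid at (8.00, 67.00).
top flange: A = 135 × 16 = 2160.00, centroid at (-51.50, 130.00).
ΣA = 5300.00 mm², ΣAX̄ = 4270.00 mm³, ΣAȲ = 407000.00 mm³.
X̄ = 4270.00/5300.00 = 0.81 mm; Ȳ = 407000.00/5300.00 = 76.79 mm.

X̄ = 0.81 mm, Ȳ = 76.79 mm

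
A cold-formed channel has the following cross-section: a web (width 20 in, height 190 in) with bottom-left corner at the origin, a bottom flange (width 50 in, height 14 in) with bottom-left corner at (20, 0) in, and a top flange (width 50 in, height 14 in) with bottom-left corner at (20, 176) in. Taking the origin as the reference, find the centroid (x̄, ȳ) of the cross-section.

x̄ = 19.42 in, ȳ = 95.00 in

web: A = 20 × 190 = 3800.00, centroid at (10.00, 95.00).
bottom flange: A = 50 × 14 = 700.00, centroid at (45.00, 7.00).
top flange: A = 50 × 14 = 700.00, centroid at (45.00, 183.00).
ΣA = 5200.00 in², ΣAx̄ = 101000.00 in³, ΣAȳ = 494000.00 in³.
x̄ = 101000.00/5200.00 = 19.42 in; ȳ = 494000.00/5200.00 = 95.00 in.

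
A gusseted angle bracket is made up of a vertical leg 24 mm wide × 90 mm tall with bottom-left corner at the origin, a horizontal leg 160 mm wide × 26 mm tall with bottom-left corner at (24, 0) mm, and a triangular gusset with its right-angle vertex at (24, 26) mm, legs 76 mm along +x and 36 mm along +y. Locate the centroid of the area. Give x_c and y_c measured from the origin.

x_c = 68.42 mm, y_c = 26.44 mm

Part | A | x̄ᵢ | ȳᵢ | A·x̄ᵢ | A·ȳᵢ
vertical leg | 2160.00 | 12.00 | 45.00 | 25920.00 | 97200.00
horizontal leg | 4160.00 | 104.00 | 13.00 | 432640.00 | 54080.00
gusset | 1368.00 | 49.33 | 38.00 | 67488.00 | 51984.00
Σ | 7688.00 |  |  | 526048.00 | 203264.00
x_c = 526048.00 / 7688.00 = 68.42 mm
y_c = 203264.00 / 7688.00 = 26.44 mm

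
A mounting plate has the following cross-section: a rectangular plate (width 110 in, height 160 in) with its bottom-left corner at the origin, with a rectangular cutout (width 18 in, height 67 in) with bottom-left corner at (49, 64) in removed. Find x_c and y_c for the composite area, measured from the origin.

plate: A = 110 × 160 = 17600.00, centroid at (55.00, 80.00).
hole: A = −(18 × 67) = -1206.00, centroid at (58.00, 97.50).
ΣA = 16394.00 in²
ΣAx_c = (17600.00)(55.00) + (-1206.00)(58.00) = 898052.00 in³
ΣAy_c = (17600.00)(80.00) + (-1206.00)(97.50) = 1290415.00 in³
x_c = 898052.00 / 16394.00 = 54.78 in
y_c = 1290415.00 / 16394.00 = 78.71 in

x_c = 54.78 in, y_c = 78.71 in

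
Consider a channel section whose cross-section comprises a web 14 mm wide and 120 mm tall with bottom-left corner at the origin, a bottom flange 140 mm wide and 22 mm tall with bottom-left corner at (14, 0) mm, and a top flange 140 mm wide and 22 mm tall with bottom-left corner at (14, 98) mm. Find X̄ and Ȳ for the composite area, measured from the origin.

Part | A | x̄ᵢ | ȳᵢ | A·x̄ᵢ | A·ȳᵢ
web | 1680.00 | 7.00 | 60.00 | 11760.00 | 100800.00
bottom flange | 3080.00 | 84.00 | 11.00 | 258720.00 | 33880.00
top flange | 3080.00 | 84.00 | 109.00 | 258720.00 | 335720.00
Σ | 7840.00 |  |  | 529200.00 | 470400.00
X̄ = 529200.00 / 7840.00 = 67.50 mm
Ȳ = 470400.00 / 7840.00 = 60.00 mm

X̄ = 67.50 mm, Ȳ = 60.00 mm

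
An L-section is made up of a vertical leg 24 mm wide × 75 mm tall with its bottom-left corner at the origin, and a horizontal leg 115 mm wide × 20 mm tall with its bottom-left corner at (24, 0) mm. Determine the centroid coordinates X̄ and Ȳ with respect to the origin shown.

Part | A | x̄ᵢ | ȳᵢ | A·x̄ᵢ | A·ȳᵢ
vertical leg | 1800.00 | 12.00 | 37.50 | 21600.00 | 67500.00
horizontal leg | 2300.00 | 81.50 | 10.00 | 187450.00 | 23000.00
Σ | 4100.00 |  |  | 209050.00 | 90500.00
X̄ = 209050.00 / 4100.00 = 50.99 mm
Ȳ = 90500.00 / 4100.00 = 22.07 mm

X̄ = 50.99 mm, Ȳ = 22.07 mm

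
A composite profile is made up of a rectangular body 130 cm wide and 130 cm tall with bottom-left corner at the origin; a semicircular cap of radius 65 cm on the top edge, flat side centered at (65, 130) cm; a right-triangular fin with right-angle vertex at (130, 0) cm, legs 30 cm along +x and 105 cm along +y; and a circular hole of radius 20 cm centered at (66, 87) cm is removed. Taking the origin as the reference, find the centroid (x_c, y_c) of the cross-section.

x_c = 69.90 cm, y_c = 87.62 cm

rectangular body: A = 130 × 130 = 16900.00, centroid at (65.00, 65.00).
semicircular top: A = ½π·65² = 6636.61, centroid at (65.00, 157.59).
triangular fin: A = ½·30·105 = 1575.00, centroid at (140.00, 35.00).
hole: A = −π·20² = -1256.64, centroid at (66.00, 87.00).
ΣA = 23854.98 cm²
ΣAx_c = (16900.00)(65.00) + (6636.61)(65.00) + (1575.00)(140.00) + (-1256.64)(66.00) = 1667441.90 cm³
ΣAy_c = (16900.00)(65.00) + (6636.61)(157.59) + (1575.00)(35.00) + (-1256.64)(87.00) = 2090140.79 cm³
x_c = 1667441.90 / 23854.98 = 69.90 cm
y_c = 2090140.79 / 23854.98 = 87.62 cm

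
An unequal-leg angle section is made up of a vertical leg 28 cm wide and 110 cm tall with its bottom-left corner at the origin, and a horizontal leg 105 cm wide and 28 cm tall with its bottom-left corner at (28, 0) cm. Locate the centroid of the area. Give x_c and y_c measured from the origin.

vertical leg: A = 28 × 110 = 3080.00, centroid at (14.00, 55.00).
horizontal leg: A = 105 × 28 = 2940.00, centroid at (80.50, 14.00).
ΣA = 6020.00 cm²
ΣAx_c = (3080.00)(14.00) + (2940.00)(80.50) = 279790.00 cm³
ΣAy_c = (3080.00)(55.00) + (2940.00)(14.00) = 210560.00 cm³
x_c = 279790.00 / 6020.00 = 46.48 cm
y_c = 210560.00 / 6020.00 = 34.98 cm

x_c = 46.48 cm, y_c = 34.98 cm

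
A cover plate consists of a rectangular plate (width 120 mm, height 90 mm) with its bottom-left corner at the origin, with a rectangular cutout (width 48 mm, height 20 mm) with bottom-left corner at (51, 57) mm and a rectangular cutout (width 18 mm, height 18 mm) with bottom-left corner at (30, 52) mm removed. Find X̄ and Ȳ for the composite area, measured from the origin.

plate: A = 120 × 90 = 10800.00, centroid at (60.00, 45.00).
hole 1: A = −(48 × 20) = -960.00, centroid at (75.00, 67.00).
hole 2: A = −(18 × 18) = -324.00, centroid at (39.00, 61.00).
ΣA = 9516.00 mm²
ΣAX̄ = (10800.00)(60.00) + (-960.00)(75.00) + (-324.00)(39.00) = 563364.00 mm³
ΣAȲ = (10800.00)(45.00) + (-960.00)(67.00) + (-324.00)(61.00) = 401916.00 mm³
X̄ = 563364.00 / 9516.00 = 59.20 mm
Ȳ = 401916.00 / 9516.00 = 42.24 mm

X̄ = 59.20 mm, Ȳ = 42.24 mm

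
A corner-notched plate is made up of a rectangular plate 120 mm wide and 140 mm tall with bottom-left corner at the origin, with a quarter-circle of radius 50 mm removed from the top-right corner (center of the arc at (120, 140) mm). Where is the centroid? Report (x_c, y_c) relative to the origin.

plate: A = 120 × 140 = 16800.00, centroid at (60.00, 70.00).
removed quarter-circle: A = −¼π·50² = -1963.50, centroid at (98.78, 118.78).
ΣA = 14836.50 mm², ΣAx_c = 814047.22 mm³, ΣAy_c = 942777.31 mm³.
x_c = 814047.22/14836.50 = 54.87 mm; y_c = 942777.31/14836.50 = 63.54 mm.

x_c = 54.87 mm, y_c = 63.54 mm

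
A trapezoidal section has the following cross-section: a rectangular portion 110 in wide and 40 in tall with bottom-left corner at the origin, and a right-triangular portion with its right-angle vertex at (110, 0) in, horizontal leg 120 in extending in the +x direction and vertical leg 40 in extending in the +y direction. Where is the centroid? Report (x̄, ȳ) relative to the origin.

x̄ = 88.53 in, ȳ = 17.65 in

Part | A | x̄ᵢ | ȳᵢ | A·x̄ᵢ | A·ȳᵢ
rectangular portion | 4400.00 | 55.00 | 20.00 | 242000.00 | 88000.00
triangular portion | 2400.00 | 150.00 | 13.33 | 360000.00 | 32000.00
Σ | 6800.00 |  |  | 602000.00 | 120000.00
x̄ = 602000.00 / 6800.00 = 88.53 in
ȳ = 120000.00 / 6800.00 = 17.65 in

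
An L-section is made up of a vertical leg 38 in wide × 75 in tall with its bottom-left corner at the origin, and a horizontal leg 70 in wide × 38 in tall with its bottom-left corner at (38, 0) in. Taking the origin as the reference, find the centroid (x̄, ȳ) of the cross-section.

x̄ = 45.07 in, ȳ = 28.57 in

Part | A | x̄ᵢ | ȳᵢ | A·x̄ᵢ | A·ȳᵢ
vertical leg | 2850.00 | 19.00 | 37.50 | 54150.00 | 106875.00
horizontal leg | 2660.00 | 73.00 | 19.00 | 194180.00 | 50540.00
Σ | 5510.00 |  |  | 248330.00 | 157415.00
x̄ = 248330.00 / 5510.00 = 45.07 in
ȳ = 157415.00 / 5510.00 = 28.57 in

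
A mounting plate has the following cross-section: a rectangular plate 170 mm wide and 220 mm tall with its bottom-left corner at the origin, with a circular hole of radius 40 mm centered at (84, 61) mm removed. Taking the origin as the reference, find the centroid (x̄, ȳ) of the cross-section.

plate: A = 170 × 220 = 37400.00, centroid at (85.00, 110.00).
hole: A = −π·40² = -5026.55, centroid at (84.00, 61.00).
ΣA = 32373.45 mm², ΣAx̄ = 2756769.95 mm³, ΣAȳ = 3807380.56 mm³.
x̄ = 2756769.95/32373.45 = 85.16 mm; ȳ = 3807380.56/32373.45 = 117.61 mm.

x̄ = 85.16 mm, ȳ = 117.61 mm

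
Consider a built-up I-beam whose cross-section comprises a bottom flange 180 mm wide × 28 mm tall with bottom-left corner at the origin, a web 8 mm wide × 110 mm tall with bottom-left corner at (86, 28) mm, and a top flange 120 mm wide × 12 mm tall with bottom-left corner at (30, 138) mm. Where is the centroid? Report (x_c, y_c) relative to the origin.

x_c = 90.00 mm, y_c = 47.68 mm

bottom flange: A = 180 × 28 = 5040.00, centroid at (90.00, 14.00).
web: A = 8 × 110 = 880.00, centroid at (90.00, 83.00).
top flange: A = 120 × 12 = 1440.00, centroid at (90.00, 144.00).
ΣA = 7360.00 mm²
ΣAx_c = (5040.00)(90.00) + (880.00)(90.00) + (1440.00)(90.00) = 662400.00 mm³
ΣAy_c = (5040.00)(14.00) + (880.00)(83.00) + (1440.00)(144.00) = 350960.00 mm³
x_c = 662400.00 / 7360.00 = 90.00 mm
y_c = 350960.00 / 7360.00 = 47.68 mm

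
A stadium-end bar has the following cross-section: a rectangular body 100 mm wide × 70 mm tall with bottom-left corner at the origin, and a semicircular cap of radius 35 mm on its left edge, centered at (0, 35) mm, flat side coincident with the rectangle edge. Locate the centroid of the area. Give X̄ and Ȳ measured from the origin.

rectangular body: A = 100 × 70 = 7000.00, centroid at (50.00, 35.00).
semicircular end: A = ½π·35² = 1924.23, centroid at (-14.85, 35.00).
ΣA = 8924.23 mm²
ΣAX̄ = (7000.00)(50.00) + (1924.23)(-14.85) = 321416.67 mm³
ΣAȲ = (7000.00)(35.00) + (1924.23)(35.00) = 312347.89 mm³
X̄ = 321416.67 / 8924.23 = 36.02 mm
Ȳ = 312347.89 / 8924.23 = 35.00 mm

X̄ = 36.02 mm, Ȳ = 35.00 mm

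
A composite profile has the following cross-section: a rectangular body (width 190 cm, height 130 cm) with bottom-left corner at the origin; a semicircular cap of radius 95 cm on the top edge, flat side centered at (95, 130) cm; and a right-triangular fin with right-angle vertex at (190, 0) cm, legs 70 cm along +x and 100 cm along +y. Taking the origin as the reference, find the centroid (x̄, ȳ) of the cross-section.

x̄ = 104.77 cm, ȳ = 97.62 cm

rectangular body: A = 190 × 130 = 24700.00, centroid at (95.00, 65.00).
semicircular top: A = ½π·95² = 14176.44, centroid at (95.00, 170.32).
triangular fin: A = ½·70·100 = 3500.00, centroid at (213.33, 33.33).
ΣA = 42376.44 cm², ΣAx̄ = 4439928.17 cm³, ΣAȳ = 4136686.79 cm³.
x̄ = 4439928.17/42376.44 = 104.77 cm; ȳ = 4136686.79/42376.44 = 97.62 cm.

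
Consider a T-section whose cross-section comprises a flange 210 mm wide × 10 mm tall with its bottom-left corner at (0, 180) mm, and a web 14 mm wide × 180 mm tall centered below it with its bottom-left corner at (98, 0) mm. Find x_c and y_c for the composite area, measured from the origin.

web: A = 14 × 180 = 2520.00, centroid at (105.00, 90.00).
flange: A = 210 × 10 = 2100.00, centroid at (105.00, 185.00).
ΣA = 4620.00 mm², ΣAx_c = 485100.00 mm³, ΣAy_c = 615300.00 mm³.
x_c = 485100.00/4620.00 = 105.00 mm; y_c = 615300.00/4620.00 = 133.18 mm.

x_c = 105.00 mm, y_c = 133.18 mm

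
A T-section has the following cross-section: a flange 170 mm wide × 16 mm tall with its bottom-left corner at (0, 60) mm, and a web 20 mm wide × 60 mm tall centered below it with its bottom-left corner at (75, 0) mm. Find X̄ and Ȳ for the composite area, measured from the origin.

Part | A | x̄ᵢ | ȳᵢ | A·x̄ᵢ | A·ȳᵢ
web | 1200.00 | 85.00 | 30.00 | 102000.00 | 36000.00
flange | 2720.00 | 85.00 | 68.00 | 231200.00 | 184960.00
Σ | 3920.00 |  |  | 333200.00 | 220960.00
X̄ = 333200.00 / 3920.00 = 85.00 mm
Ȳ = 220960.00 / 3920.00 = 56.37 mm

X̄ = 85.00 mm, Ȳ = 56.37 mm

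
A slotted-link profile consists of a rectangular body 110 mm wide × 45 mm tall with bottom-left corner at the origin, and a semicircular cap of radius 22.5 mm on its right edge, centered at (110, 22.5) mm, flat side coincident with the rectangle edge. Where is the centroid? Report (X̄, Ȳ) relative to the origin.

X̄ = 63.93 mm, Ȳ = 22.50 mm

Part | A | x̄ᵢ | ȳᵢ | A·x̄ᵢ | A·ȳᵢ
rectangular body | 4950.00 | 55.00 | 22.50 | 272250.00 | 111375.00
semicircular end | 795.22 | 119.55 | 22.50 | 95067.47 | 17892.35
Σ | 5745.22 |  |  | 367317.47 | 129267.35
X̄ = 367317.47 / 5745.22 = 63.93 mm
Ȳ = 129267.35 / 5745.22 = 22.50 mm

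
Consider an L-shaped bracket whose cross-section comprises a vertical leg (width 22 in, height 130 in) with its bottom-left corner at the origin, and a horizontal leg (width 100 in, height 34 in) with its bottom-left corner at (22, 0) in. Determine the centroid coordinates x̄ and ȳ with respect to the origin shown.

vertical leg: A = 22 × 130 = 2860.00, centroid at (11.00, 65.00).
horizontal leg: A = 100 × 34 = 3400.00, centroid at (72.00, 17.00).
ΣA = 6260.00 in², ΣAx̄ = 276260.00 in³, ΣAȳ = 243700.00 in³.
x̄ = 276260.00/6260.00 = 44.13 in; ȳ = 243700.00/6260.00 = 38.93 in.

x̄ = 44.13 in, ȳ = 38.93 in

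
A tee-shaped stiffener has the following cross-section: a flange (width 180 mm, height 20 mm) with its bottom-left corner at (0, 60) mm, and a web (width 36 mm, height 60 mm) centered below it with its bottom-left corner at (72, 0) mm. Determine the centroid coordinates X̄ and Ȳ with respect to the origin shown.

Part | A | x̄ᵢ | ȳᵢ | A·x̄ᵢ | A·ȳᵢ
web | 2160.00 | 90.00 | 30.00 | 194400.00 | 64800.00
flange | 3600.00 | 90.00 | 70.00 | 324000.00 | 252000.00
Σ | 5760.00 |  |  | 518400.00 | 316800.00
X̄ = 518400.00 / 5760.00 = 90.00 mm
Ȳ = 316800.00 / 5760.00 = 55.00 mm

X̄ = 90.00 mm, Ȳ = 55.00 mm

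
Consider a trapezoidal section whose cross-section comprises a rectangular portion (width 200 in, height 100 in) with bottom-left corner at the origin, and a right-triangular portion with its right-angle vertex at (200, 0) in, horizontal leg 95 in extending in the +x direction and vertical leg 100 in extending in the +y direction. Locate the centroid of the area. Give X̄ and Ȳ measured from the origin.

X̄ = 125.27 in, Ȳ = 46.80 in

rectangular portion: A = 200 × 100 = 20000.00, centroid at (100.00, 50.00).
triangular portion: A = ½·95·100 = 4750.00, centroid at (231.67, 33.33).
ΣA = 24750.00 in², ΣAX̄ = 3100416.67 in³, ΣAȲ = 1158333.33 in³.
X̄ = 3100416.67/24750.00 = 125.27 in; Ȳ = 1158333.33/24750.00 = 46.80 in.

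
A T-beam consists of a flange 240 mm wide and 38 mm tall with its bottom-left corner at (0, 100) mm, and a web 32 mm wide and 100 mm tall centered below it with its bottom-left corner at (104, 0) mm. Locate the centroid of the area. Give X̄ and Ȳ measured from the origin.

X̄ = 120.00 mm, Ȳ = 101.08 mm

Part | A | x̄ᵢ | ȳᵢ | A·x̄ᵢ | A·ȳᵢ
web | 3200.00 | 120.00 | 50.00 | 384000.00 | 160000.00
flange | 9120.00 | 120.00 | 119.00 | 1094400.00 | 1085280.00
Σ | 12320.00 |  |  | 1478400.00 | 1245280.00
X̄ = 1478400.00 / 12320.00 = 120.00 mm
Ȳ = 1245280.00 / 12320.00 = 101.08 mm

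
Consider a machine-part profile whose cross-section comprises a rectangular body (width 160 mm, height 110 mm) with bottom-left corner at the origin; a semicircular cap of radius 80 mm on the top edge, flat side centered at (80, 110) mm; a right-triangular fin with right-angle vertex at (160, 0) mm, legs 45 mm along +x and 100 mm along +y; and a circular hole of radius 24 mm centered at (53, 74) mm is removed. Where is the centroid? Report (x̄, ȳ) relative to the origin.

rectangular body: A = 160 × 110 = 17600.00, centroid at (80.00, 55.00).
semicircular top: A = ½π·80² = 10053.10, centroid at (80.00, 143.95).
triangular fin: A = ½·45·100 = 2250.00, centroid at (175.00, 33.33).
hole: A = −π·24² = -1809.56, centroid at (53.00, 74.00).
ΣA = 28093.54 mm², ΣAx̄ = 2510091.18 mm³, ΣAȳ = 2356266.70 mm³.
x̄ = 2510091.18/28093.54 = 89.35 mm; ȳ = 2356266.70/28093.54 = 83.87 mm.

x̄ = 89.35 mm, ȳ = 83.87 mm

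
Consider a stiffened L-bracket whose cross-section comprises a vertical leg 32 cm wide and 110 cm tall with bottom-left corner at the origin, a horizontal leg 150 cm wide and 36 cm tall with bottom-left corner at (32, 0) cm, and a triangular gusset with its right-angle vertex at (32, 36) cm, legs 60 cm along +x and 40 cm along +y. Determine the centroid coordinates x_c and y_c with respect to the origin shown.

Part | A | x̄ᵢ | ȳᵢ | A·x̄ᵢ | A·ȳᵢ
vertical leg | 3520.00 | 16.00 | 55.00 | 56320.00 | 193600.00
horizontal leg | 5400.00 | 107.00 | 18.00 | 577800.00 | 97200.00
gusset | 1200.00 | 52.00 | 49.33 | 62400.00 | 59200.00
Σ | 10120.00 |  |  | 696520.00 | 350000.00
x_c = 696520.00 / 10120.00 = 68.83 cm
y_c = 350000.00 / 10120.00 = 34.58 cm

x_c = 68.83 cm, y_c = 34.58 cm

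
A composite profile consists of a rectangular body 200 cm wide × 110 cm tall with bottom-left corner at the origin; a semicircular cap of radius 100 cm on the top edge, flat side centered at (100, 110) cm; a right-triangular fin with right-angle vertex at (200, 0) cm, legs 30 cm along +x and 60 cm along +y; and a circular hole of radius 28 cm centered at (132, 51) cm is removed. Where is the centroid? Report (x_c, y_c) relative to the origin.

x_c = 100.56 cm, y_c = 96.75 cm

Part | A | x̄ᵢ | ȳᵢ | A·x̄ᵢ | A·ȳᵢ
rectangular body | 22000.00 | 100.00 | 55.00 | 2200000.00 | 1210000.00
semicircular top | 15707.96 | 100.00 | 152.44 | 1570796.33 | 2394542.63
triangular fin | 900.00 | 210.00 | 20.00 | 189000.00 | 18000.00
hole | -2463.01 | 132.00 | 51.00 | -325117.14 | -125613.44
Σ | 36144.95 |  |  | 3634679.19 | 3496929.19
x_c = 3634679.19 / 36144.95 = 100.56 cm
y_c = 3496929.19 / 36144.95 = 96.75 cm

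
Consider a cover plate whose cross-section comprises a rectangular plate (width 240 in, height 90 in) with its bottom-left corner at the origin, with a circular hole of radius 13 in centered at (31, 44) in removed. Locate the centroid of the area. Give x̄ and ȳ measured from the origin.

x̄ = 122.24 in, ȳ = 45.03 in

plate: A = 240 × 90 = 21600.00, centroid at (120.00, 45.00).
hole: A = −π·13² = -530.93, centroid at (31.00, 44.00).
ΣA = 21069.07 in², ΣAx̄ = 2575541.20 in³, ΣAȳ = 948639.12 in³.
x̄ = 2575541.20/21069.07 = 122.24 in; ȳ = 948639.12/21069.07 = 45.03 in.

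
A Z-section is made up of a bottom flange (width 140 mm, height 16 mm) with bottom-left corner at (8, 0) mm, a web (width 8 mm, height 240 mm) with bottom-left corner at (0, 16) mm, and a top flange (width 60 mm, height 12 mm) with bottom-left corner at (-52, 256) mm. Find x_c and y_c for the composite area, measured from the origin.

x_c = 34.13 mm, y_c = 95.84 mm

bottom flange: A = 140 × 16 = 2240.00, centroid at (78.00, 8.00).
web: A = 8 × 240 = 1920.00, centroid at (4.00, 136.00).
top flange: A = 60 × 12 = 720.00, centroid at (-22.00, 262.00).
ΣA = 4880.00 mm²
ΣAx_c = (2240.00)(78.00) + (1920.00)(4.00) + (720.00)(-22.00) = 166560.00 mm³
ΣAy_c = (2240.00)(8.00) + (1920.00)(136.00) + (720.00)(262.00) = 467680.00 mm³
x_c = 166560.00 / 4880.00 = 34.13 mm
y_c = 467680.00 / 4880.00 = 95.84 mm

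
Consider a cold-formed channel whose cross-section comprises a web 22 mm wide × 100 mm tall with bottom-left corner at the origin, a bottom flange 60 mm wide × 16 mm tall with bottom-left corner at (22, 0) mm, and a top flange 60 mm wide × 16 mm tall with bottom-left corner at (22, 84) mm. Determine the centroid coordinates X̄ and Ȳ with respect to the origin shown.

Part | A | x̄ᵢ | ȳᵢ | A·x̄ᵢ | A·ȳᵢ
web | 2200.00 | 11.00 | 50.00 | 24200.00 | 110000.00
bottom flange | 960.00 | 52.00 | 8.00 | 49920.00 | 7680.00
top flange | 960.00 | 52.00 | 92.00 | 49920.00 | 88320.00
Σ | 4120.00 |  |  | 124040.00 | 206000.00
X̄ = 124040.00 / 4120.00 = 30.11 mm
Ȳ = 206000.00 / 4120.00 = 50.00 mm

X̄ = 30.11 mm, Ȳ = 50.00 mm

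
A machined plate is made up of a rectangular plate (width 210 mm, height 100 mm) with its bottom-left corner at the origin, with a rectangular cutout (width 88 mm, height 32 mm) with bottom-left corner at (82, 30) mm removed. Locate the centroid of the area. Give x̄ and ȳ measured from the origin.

plate: A = 210 × 100 = 21000.00, centroid at (105.00, 50.00).
hole: A = −(88 × 32) = -2816.00, centroid at (126.00, 46.00).
ΣA = 18184.00 mm², ΣAx̄ = 1850184.00 mm³, ΣAȳ = 920464.00 mm³.
x̄ = 1850184.00/18184.00 = 101.75 mm; ȳ = 920464.00/18184.00 = 50.62 mm.

x̄ = 101.75 mm, ȳ = 50.62 mm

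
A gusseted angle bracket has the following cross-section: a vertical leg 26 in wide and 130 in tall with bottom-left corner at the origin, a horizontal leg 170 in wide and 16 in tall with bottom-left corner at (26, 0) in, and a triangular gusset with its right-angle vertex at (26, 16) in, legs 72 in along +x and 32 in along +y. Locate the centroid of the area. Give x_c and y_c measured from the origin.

vertical leg: A = 26 × 130 = 3380.00, centroid at (13.00, 65.00).
horizontal leg: A = 170 × 16 = 2720.00, centroid at (111.00, 8.00).
gusset: A = ½·72·32 = 1152.00, centroid at (50.00, 26.67).
ΣA = 7252.00 in², ΣAx_c = 403460.00 in³, ΣAy_c = 272180.00 in³.
x_c = 403460.00/7252.00 = 55.63 in; y_c = 272180.00/7252.00 = 37.53 in.

x_c = 55.63 in, y_c = 37.53 in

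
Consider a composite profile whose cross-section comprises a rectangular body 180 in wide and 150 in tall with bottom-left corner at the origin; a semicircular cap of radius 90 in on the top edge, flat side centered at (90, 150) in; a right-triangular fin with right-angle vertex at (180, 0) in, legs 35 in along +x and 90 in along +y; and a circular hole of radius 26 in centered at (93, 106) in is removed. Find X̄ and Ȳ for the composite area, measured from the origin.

X̄ = 93.92 in, Ȳ = 108.28 in

rectangular body: A = 180 × 150 = 27000.00, centroid at (90.00, 75.00).
semicircular top: A = ½π·90² = 12723.45, centroid at (90.00, 188.20).
triangular fin: A = ½·35·90 = 1575.00, centroid at (191.67, 30.00).
hole: A = −π·26² = -2123.72, centroid at (93.00, 106.00).
ΣA = 39174.73 in²
ΣAX̄ = (27000.00)(90.00) + (12723.45)(90.00) + (1575.00)(191.67) + (-2123.72)(93.00) = 3679479.88 in³
ΣAȲ = (27000.00)(75.00) + (12723.45)(188.20) + (1575.00)(30.00) + (-2123.72)(106.00) = 4241653.57 in³
X̄ = 3679479.88 / 39174.73 = 93.92 in
Ȳ = 4241653.57 / 39174.73 = 108.28 in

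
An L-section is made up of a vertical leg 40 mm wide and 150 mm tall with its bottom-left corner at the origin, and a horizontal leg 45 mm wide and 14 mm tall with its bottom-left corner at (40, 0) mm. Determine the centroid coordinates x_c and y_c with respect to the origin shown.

x_c = 24.04 mm, y_c = 68.54 mm

Part | A | x̄ᵢ | ȳᵢ | A·x̄ᵢ | A·ȳᵢ
vertical leg | 6000.00 | 20.00 | 75.00 | 120000.00 | 450000.00
horizontal leg | 630.00 | 62.50 | 7.00 | 39375.00 | 4410.00
Σ | 6630.00 |  |  | 159375.00 | 454410.00
x_c = 159375.00 / 6630.00 = 24.04 mm
y_c = 454410.00 / 6630.00 = 68.54 mm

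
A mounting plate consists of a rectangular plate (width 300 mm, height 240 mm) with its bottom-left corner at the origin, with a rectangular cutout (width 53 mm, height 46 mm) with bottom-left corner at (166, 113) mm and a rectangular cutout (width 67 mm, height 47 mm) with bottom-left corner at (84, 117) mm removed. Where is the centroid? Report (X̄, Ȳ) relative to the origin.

X̄ = 149.98 mm, Ȳ = 118.44 mm

plate: A = 300 × 240 = 72000.00, centroid at (150.00, 120.00).
hole 1: A = −(53 × 46) = -2438.00, centroid at (192.50, 136.00).
hole 2: A = −(67 × 47) = -3149.00, centroid at (117.50, 140.50).
ΣA = 66413.00 mm²
ΣAX̄ = (72000.00)(150.00) + (-2438.00)(192.50) + (-3149.00)(117.50) = 9960677.50 mm³
ΣAȲ = (72000.00)(120.00) + (-2438.00)(136.00) + (-3149.00)(140.50) = 7865997.50 mm³
X̄ = 9960677.50 / 66413.00 = 149.98 mm
Ȳ = 7865997.50 / 66413.00 = 118.44 mm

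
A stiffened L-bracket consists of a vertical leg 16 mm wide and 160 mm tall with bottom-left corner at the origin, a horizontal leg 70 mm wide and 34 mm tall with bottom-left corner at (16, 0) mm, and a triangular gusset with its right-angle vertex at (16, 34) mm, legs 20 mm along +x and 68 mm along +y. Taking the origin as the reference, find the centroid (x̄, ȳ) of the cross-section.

vertical leg: A = 16 × 160 = 2560.00, centroid at (8.00, 80.00).
horizontal leg: A = 70 × 34 = 2380.00, centroid at (51.00, 17.00).
gusset: A = ½·20·68 = 680.00, centroid at (22.67, 56.67).
ΣA = 5620.00 mm², ΣAx̄ = 157273.33 mm³, ΣAȳ = 283793.33 mm³.
x̄ = 157273.33/5620.00 = 27.98 mm; ȳ = 283793.33/5620.00 = 50.50 mm.

x̄ = 27.98 mm, ȳ = 50.50 mm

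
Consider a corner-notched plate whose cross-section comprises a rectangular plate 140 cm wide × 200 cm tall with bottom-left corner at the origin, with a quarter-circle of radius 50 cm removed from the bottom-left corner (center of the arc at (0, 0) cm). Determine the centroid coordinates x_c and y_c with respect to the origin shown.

plate: A = 140 × 200 = 28000.00, centroid at (70.00, 100.00).
removed quarter-circle: A = −¼π·50² = -1963.50, centroid at (21.22, 21.22).
ΣA = 26036.50 cm²
ΣAx_c = (28000.00)(70.00) + (-1963.50)(21.22) = 1918333.33 cm³
ΣAy_c = (28000.00)(100.00) + (-1963.50)(21.22) = 2758333.33 cm³
x_c = 1918333.33 / 26036.50 = 73.68 cm
y_c = 2758333.33 / 26036.50 = 105.94 cm

x_c = 73.68 cm, y_c = 105.94 cm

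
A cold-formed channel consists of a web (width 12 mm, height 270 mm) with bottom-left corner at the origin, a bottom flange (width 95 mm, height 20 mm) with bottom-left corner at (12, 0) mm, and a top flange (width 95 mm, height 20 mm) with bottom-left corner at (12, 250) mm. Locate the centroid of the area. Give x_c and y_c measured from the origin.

Part | A | x̄ᵢ | ȳᵢ | A·x̄ᵢ | A·ȳᵢ
web | 3240.00 | 6.00 | 135.00 | 19440.00 | 437400.00
bottom flange | 1900.00 | 59.50 | 10.00 | 113050.00 | 19000.00
top flange | 1900.00 | 59.50 | 260.00 | 113050.00 | 494000.00
Σ | 7040.00 |  |  | 245540.00 | 950400.00
x_c = 245540.00 / 7040.00 = 34.88 mm
y_c = 950400.00 / 7040.00 = 135.00 mm

x_c = 34.88 mm, y_c = 135.00 mm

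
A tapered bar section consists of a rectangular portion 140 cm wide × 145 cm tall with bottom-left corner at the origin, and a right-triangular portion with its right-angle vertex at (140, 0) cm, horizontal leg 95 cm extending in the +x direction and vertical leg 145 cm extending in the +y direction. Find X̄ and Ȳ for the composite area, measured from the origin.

rectangular portion: A = 140 × 145 = 20300.00, centroid at (70.00, 72.50).
triangular portion: A = ½·95·145 = 6887.50, centroid at (171.67, 48.33).
ΣA = 27187.50 cm², ΣAX̄ = 2603354.17 cm³, ΣAȲ = 1804645.83 cm³.
X̄ = 2603354.17/27187.50 = 95.76 cm; Ȳ = 1804645.83/27187.50 = 66.38 cm.

X̄ = 95.76 cm, Ȳ = 66.38 cm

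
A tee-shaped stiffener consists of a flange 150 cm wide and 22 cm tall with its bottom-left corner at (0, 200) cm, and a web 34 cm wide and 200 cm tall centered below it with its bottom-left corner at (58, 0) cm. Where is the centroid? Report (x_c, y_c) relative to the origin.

x_c = 75.00 cm, y_c = 136.27 cm

web: A = 34 × 200 = 6800.00, centroid at (75.00, 100.00).
flange: A = 150 × 22 = 3300.00, centroid at (75.00, 211.00).
ΣA = 10100.00 cm²
ΣAx_c = (6800.00)(75.00) + (3300.00)(75.00) = 757500.00 cm³
ΣAy_c = (6800.00)(100.00) + (3300.00)(211.00) = 1376300.00 cm³
x_c = 757500.00 / 10100.00 = 75.00 cm
y_c = 1376300.00 / 10100.00 = 136.27 cm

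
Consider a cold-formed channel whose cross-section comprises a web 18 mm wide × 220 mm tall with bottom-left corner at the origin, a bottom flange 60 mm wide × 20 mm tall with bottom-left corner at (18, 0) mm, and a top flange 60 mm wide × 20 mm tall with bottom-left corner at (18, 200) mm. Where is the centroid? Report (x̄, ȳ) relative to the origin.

web: A = 18 × 220 = 3960.00, centroid at (9.00, 110.00).
bottom flange: A = 60 × 20 = 1200.00, centroid at (48.00, 10.00).
top flange: A = 60 × 20 = 1200.00, centroid at (48.00, 210.00).
ΣA = 6360.00 mm²
ΣAx̄ = (3960.00)(9.00) + (1200.00)(48.00) + (1200.00)(48.00) = 150840.00 mm³
ΣAȳ = (3960.00)(110.00) + (1200.00)(10.00) + (1200.00)(210.00) = 699600.00 mm³
x̄ = 150840.00 / 6360.00 = 23.72 mm
ȳ = 699600.00 / 6360.00 = 110.00 mm

x̄ = 23.72 mm, ȳ = 110.00 mm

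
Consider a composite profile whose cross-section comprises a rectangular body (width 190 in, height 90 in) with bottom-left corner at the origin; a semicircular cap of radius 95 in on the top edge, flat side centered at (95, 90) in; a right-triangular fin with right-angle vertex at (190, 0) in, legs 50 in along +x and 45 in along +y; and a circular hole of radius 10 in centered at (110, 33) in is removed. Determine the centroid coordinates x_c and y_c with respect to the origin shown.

x_c = 98.77 in, y_c = 81.76 in

rectangular body: A = 190 × 90 = 17100.00, centroid at (95.00, 45.00).
semicircular top: A = ½π·95² = 14176.44, centroid at (95.00, 130.32).
triangular fin: A = ½·50·45 = 1125.00, centroid at (206.67, 15.00).
hole: A = −π·10² = -314.16, centroid at (110.00, 33.00).
ΣA = 32087.28 in²
ΣAx_c = (17100.00)(95.00) + (14176.44)(95.00) + (1125.00)(206.67) + (-314.16)(110.00) = 3169203.98 in³
ΣAy_c = (17100.00)(45.00) + (14176.44)(130.32) + (1125.00)(15.00) + (-314.16)(33.00) = 2623470.39 in³
x_c = 3169203.98 / 32087.28 = 98.77 in
y_c = 2623470.39 / 32087.28 = 81.76 in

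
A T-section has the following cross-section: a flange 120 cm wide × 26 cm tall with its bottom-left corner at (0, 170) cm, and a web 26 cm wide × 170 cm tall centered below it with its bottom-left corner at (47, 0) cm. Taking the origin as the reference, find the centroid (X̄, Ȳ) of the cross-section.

web: A = 26 × 170 = 4420.00, centroid at (60.00, 85.00).
flange: A = 120 × 26 = 3120.00, centroid at (60.00, 183.00).
ΣA = 7540.00 cm²
ΣAX̄ = (4420.00)(60.00) + (3120.00)(60.00) = 452400.00 cm³
ΣAȲ = (4420.00)(85.00) + (3120.00)(183.00) = 946660.00 cm³
X̄ = 452400.00 / 7540.00 = 60.00 cm
Ȳ = 946660.00 / 7540.00 = 125.55 cm

X̄ = 60.00 cm, Ȳ = 125.55 cm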